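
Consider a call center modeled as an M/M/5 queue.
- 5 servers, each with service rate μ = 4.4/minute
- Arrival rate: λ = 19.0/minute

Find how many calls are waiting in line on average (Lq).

Traffic intensity: ρ = λ/(cμ) = 19.0/(5×4.4) = 0.8636
Since ρ = 0.8636 < 1, system is stable.
Offered load a = λ/μ = cρ = 19.0/4.4 = 4.3182
P₀ = [ Σₙ₌₀^4 aⁿ/n! + a^5/(5!(1-ρ)) ]⁻¹
Σ = a^0/0! + a^1/1! + a^2/2! + a^3/3! + a^4/4! = 1.0000 + 4.3182 + 9.3233 + 13.4200 + 14.4875 = 42.5490
a^5/(5!(1-ρ)) = 1501.4284/(120 × 0.1363636) = 91.7540
P₀ = 1/(42.5490 + 91.7540) = 0.007446
Lq = P₀·a^5·ρ / (5!(1-ρ)²) = 0.007445854 × 1501.4284 × 0.8636364 / (120 × 0.01859504) = 4.3268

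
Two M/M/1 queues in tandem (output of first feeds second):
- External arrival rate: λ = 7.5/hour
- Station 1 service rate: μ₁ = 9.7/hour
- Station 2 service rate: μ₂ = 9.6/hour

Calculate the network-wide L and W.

By Jackson's theorem, each station behaves as independent M/M/1.
Station 1: ρ₁ = 7.5/9.7 = 0.7732, L₁ = ρ₁/(1-ρ₁) = λ/(μ₁-λ) = 7.5/2.20 = 3.4091
Station 2: ρ₂ = 7.5/9.6 = 0.7812, L₂ = ρ₂/(1-ρ₂) = λ/(μ₂-λ) = 7.5/2.10 = 3.5714
Total: L = L₁ + L₂ = 3.4091 + 3.5714 = 6.9805
W = L/λ = 6.9805/7.5 = 0.9307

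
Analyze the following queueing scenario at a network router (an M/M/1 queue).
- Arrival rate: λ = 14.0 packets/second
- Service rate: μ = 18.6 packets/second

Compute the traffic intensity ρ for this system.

Server utilization: ρ = λ/μ
ρ = 14.0/18.6 = 0.7527
The server is busy 75.27% of the time.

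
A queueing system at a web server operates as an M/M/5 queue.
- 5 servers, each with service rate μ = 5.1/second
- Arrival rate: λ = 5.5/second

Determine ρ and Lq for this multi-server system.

Traffic intensity: ρ = λ/(cμ) = 5.5/(5×5.1) = 0.2157
Since ρ = 0.2157 < 1, system is stable.
Offered load a = λ/μ = cρ = 5.5/5.1 = 1.0784
P₀ = [ Σₙ₌₀^4 aⁿ/n! + a^5/(5!(1-ρ)) ]⁻¹
Σ = a^0/0! + a^1/1! + a^2/2! + a^3/3! + a^4/4! = 1.0000 + 1.0784 + 0.5815 + 0.2090 + 0.05636 = 2.9253
a^5/(5!(1-ρ)) = 1.4587/(120 × 0.7843) = 0.01550
P₀ = 1/(2.9253 + 0.01550) = 0.3400
Lq = P₀·a^5·ρ / (5!(1-ρ)²) = 0.3400 × 1.4587 × 0.2157 / (120 × 0.6151) = 0.001449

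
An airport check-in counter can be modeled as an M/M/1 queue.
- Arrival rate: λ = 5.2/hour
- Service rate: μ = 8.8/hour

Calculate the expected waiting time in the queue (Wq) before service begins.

First, compute utilization: ρ = λ/μ = 5.2/8.8 = 0.5909
For M/M/1: Wq = λ/(μ(μ-λ))
Wq = 5.2/(8.8 × (8.8-5.2))
Wq = 5.2/(8.8 × 3.60)
Wq = 0.1641 hours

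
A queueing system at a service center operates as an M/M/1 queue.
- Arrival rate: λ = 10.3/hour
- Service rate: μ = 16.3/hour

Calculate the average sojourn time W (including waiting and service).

First, compute utilization: ρ = λ/μ = 10.3/16.3 = 0.6319
For M/M/1: W = 1/(μ-λ)
W = 1/(16.3-10.3) = 1/6.00
W = 0.1667 hours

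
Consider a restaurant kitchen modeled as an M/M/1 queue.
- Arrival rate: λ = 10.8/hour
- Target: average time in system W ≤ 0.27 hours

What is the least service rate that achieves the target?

For M/M/1: W = 1/(μ-λ)
Need W ≤ 0.27, so 1/(μ-λ) ≤ 0.27
μ - λ ≥ 1/0.27 = 3.7037
μ ≥ 10.8 + 3.7037 = 14.5037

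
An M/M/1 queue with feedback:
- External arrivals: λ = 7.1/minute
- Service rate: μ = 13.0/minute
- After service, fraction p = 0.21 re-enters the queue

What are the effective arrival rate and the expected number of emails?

Effective arrival rate: λ_eff = λ/(1-p) = 7.1/(1-0.21) = 7.1/0.79 = 8.9873
ρ = λ_eff/μ = 8.9873/13.0 = 0.69133
L = ρ/(1-ρ) = 0.69133/(1-0.69133) = 2.2397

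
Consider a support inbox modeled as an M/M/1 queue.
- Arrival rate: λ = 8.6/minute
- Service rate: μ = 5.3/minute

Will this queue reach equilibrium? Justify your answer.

Stability requires ρ = λ/(cμ) < 1
ρ = 8.6/(1 × 5.3) = 8.6/5.30 = 1.6226
Since 1.6226 ≥ 1, the system is UNSTABLE.
Queue grows without bound. Need μ > λ = 8.6.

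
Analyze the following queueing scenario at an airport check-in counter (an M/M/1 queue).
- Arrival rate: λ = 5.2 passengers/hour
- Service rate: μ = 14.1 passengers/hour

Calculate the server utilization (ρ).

Server utilization: ρ = λ/μ
ρ = 5.2/14.1 = 0.3688
The server is busy 36.88% of the time.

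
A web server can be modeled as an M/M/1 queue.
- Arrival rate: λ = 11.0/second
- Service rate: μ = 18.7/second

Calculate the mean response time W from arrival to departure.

First, compute utilization: ρ = λ/μ = 11.0/18.7 = 0.5882
For M/M/1: W = 1/(μ-λ)
W = 1/(18.7-11.0) = 1/7.70
W = 0.1299 seconds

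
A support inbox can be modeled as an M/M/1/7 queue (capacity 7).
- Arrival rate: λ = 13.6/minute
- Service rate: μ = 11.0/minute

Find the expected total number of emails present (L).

ρ = λ/μ = 13.6/11.0 = 1.23636
P₀ = (1-ρ)/(1-ρ^(K+1)) = (1-1.23636)/(1-1.23636^8) = -0.23636/-4.4596 = 0.05300
P_K = P₀×ρ^K = 0.05300 × 1.23636^7 = 0.05300 × 4.4159 = 0.2340
L = ρ[1 - (K+1)ρ^K + Kρ^(K+1)] / [(1-ρ)(1-ρ^(K+1))]
L = 1.23636 × (1 - 8×4.41585 + 7×5.45958) / ((1 - 1.23636) × (1 - 5.45958)) = 4.5631 emails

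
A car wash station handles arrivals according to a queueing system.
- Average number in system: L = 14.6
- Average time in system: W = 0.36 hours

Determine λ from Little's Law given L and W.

Little's Law: L = λW, so λ = L/W
λ = 14.6/0.36 = 40.5556 cars/hour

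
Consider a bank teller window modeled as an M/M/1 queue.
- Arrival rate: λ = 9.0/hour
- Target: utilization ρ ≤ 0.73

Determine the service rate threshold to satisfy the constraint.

ρ = λ/μ, so μ = λ/ρ
μ ≥ 9.0/0.73 = 12.3288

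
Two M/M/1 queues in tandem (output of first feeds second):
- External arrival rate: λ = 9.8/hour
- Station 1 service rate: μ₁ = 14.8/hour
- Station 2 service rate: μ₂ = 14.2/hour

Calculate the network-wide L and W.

By Jackson's theorem, each station behaves as independent M/M/1.
Station 1: ρ₁ = 9.8/14.8 = 0.6622, L₁ = ρ₁/(1-ρ₁) = λ/(μ₁-λ) = 9.8/5.00 = 1.9600
Station 2: ρ₂ = 9.8/14.2 = 0.6901, L₂ = ρ₂/(1-ρ₂) = λ/(μ₂-λ) = 9.8/4.40 = 2.2273
Total: L = L₁ + L₂ = 1.9600 + 2.2273 = 4.1873
W = L/λ = 4.1873/9.8 = 0.4273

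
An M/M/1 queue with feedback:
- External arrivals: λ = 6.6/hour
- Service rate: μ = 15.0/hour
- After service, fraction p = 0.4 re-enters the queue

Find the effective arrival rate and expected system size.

Effective arrival rate: λ_eff = λ/(1-p) = 6.6/(1-0.4) = 6.6/0.60 = 11.0000
ρ = λ_eff/μ = 11.0000/15.0 = 0.73333
L = ρ/(1-ρ) = 0.73333/(1-0.73333) = 2.7500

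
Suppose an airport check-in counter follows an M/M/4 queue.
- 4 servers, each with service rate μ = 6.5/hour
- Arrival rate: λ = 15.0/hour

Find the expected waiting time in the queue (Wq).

Traffic intensity: ρ = λ/(cμ) = 15.0/(4×6.5) = 0.5769
Since ρ = 0.5769 < 1, system is stable.
Offered load a = λ/μ = cρ = 15.0/6.5 = 2.3077
P₀ = [ Σₙ₌₀^3 aⁿ/n! + a^4/(4!(1-ρ)) ]⁻¹
Σ = a^0/0! + a^1/1! + a^2/2! + a^3/3! = 1.00000 + 2.30769 + 2.66272 + 2.04825 = 8.0187
a^4/(4!(1-ρ)) = 28.3604/(24 × 0.423077) = 2.7931
P₀ = 1/(8.0187 + 2.7931) = 0.09249
Lq = P₀·a^4·ρ / (4!(1-ρ)²) = 0.092492 × 28.3604 × 0.57692 / (24 × 0.17899) = 0.3523
Wq = Lq/λ = 0.3523/15.0 = 0.02349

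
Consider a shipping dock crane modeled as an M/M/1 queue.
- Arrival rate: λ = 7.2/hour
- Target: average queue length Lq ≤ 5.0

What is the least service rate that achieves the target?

For M/M/1: Lq = λ²/(μ(μ-λ))
Need Lq ≤ 5.0, i.e. μ(μ-λ) ≥ λ²/5.0
μ² - 7.2μ - 51.84/5.0 ≥ 0  →  μ² - 7.2μ - 10.3680 ≥ 0
Quadratic formula (positive root): μ = [λ + √(λ² + 4×10.3680)]/2
Discriminant: 51.84 + 4×10.3680 = 93.3120, √93.3120 = 9.6598
μ ≥ (7.2 + 9.6598)/2 = 8.4299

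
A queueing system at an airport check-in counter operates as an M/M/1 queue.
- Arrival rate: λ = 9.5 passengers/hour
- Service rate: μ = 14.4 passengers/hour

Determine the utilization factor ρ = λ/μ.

Server utilization: ρ = λ/μ
ρ = 9.5/14.4 = 0.6597
The server is busy 65.97% of the time.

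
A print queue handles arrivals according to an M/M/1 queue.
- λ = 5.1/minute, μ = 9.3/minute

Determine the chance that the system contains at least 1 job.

ρ = λ/μ = 5.1/9.3 = 0.5484
P(N ≥ n) = ρⁿ
P(N ≥ 1) = 0.5484^1
P(N ≥ 1) = 0.5484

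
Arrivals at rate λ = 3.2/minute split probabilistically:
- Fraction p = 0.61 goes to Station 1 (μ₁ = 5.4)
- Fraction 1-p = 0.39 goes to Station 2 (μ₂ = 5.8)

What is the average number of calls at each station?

Effective rates: λ₁ = 3.2×0.61 = 1.952, λ₂ = 3.2×0.39 = 1.248
Station 1: ρ₁ = 1.952/5.4 = 0.36148, L₁ = ρ₁/(1-ρ₁) = 0.36148/(1-0.36148) = 0.5661
Station 2: ρ₂ = 1.248/5.8 = 0.2152, L₂ = ρ₂/(1-ρ₂) = 0.2152/(1-0.2152) = 0.2742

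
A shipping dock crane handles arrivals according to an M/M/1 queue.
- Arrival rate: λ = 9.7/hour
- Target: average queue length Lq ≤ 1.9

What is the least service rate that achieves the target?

For M/M/1: Lq = λ²/(μ(μ-λ))
Need Lq ≤ 1.9, i.e. μ(μ-λ) ≥ λ²/1.9
μ² - 9.7μ - 94.09/1.9 ≥ 0  →  μ² - 9.7μ - 49.52105 ≥ 0
Quadratic formula (positive root): μ = [λ + √(λ² + 4×49.52105)]/2
Discriminant: 94.09 + 4×49.52105 = 292.1742, √292.1742 = 17.093104
μ ≥ (9.7 + 17.093104)/2 = 13.3966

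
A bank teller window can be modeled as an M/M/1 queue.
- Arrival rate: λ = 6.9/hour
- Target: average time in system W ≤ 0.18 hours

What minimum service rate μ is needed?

For M/M/1: W = 1/(μ-λ)
Need W ≤ 0.18, so 1/(μ-λ) ≤ 0.18
μ - λ ≥ 1/0.18 = 5.5556
μ ≥ 6.9 + 5.5556 = 12.4556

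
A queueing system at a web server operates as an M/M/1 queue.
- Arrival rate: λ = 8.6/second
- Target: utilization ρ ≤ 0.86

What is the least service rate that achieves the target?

ρ = λ/μ, so μ = λ/ρ
μ ≥ 8.6/0.86 = 10.0000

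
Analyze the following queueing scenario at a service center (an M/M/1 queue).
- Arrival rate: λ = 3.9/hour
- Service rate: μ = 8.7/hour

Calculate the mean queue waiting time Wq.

First, compute utilization: ρ = λ/μ = 3.9/8.7 = 0.4483
For M/M/1: Wq = λ/(μ(μ-λ))
Wq = 3.9/(8.7 × (8.7-3.9))
Wq = 3.9/(8.7 × 4.80)
Wq = 0.09339 hours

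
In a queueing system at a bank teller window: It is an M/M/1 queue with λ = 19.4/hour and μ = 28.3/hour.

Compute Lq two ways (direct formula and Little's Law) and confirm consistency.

Method 1 (direct): Lq = λ²/(μ(μ-λ)) = 376.36/(28.3 × 8.90) = 1.4943

Method 2 (Little's Law):
W = 1/(μ-λ) = 1/8.90 = 0.11236
Wq = W - 1/μ = 0.11236 - 0.035336 = 0.077024
Lq = λWq = 19.4 × 0.077024 = 1.4943 ✔ (matches Method 1)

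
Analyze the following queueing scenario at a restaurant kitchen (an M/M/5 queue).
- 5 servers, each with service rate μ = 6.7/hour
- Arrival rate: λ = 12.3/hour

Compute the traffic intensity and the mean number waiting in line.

Traffic intensity: ρ = λ/(cμ) = 12.3/(5×6.7) = 0.3672
Since ρ = 0.3672 < 1, system is stable.
Offered load a = λ/μ = cρ = 12.3/6.7 = 1.8358
P₀ = [ Σₙ₌₀^4 aⁿ/n! + a^5/(5!(1-ρ)) ]⁻¹
Σ = a^0/0! + a^1/1! + a^2/2! + a^3/3! + a^4/4! = 1.0000 + 1.8358 + 1.6851 + 1.0312 + 0.4733 = 6.0254
a^5/(5!(1-ρ)) = 20.8522/(120 × 0.6328) = 0.2746
P₀ = 1/(6.0254 + 0.2746) = 0.1587
Lq = P₀·a^5·ρ / (5!(1-ρ)²) = 0.15873 × 20.8522 × 0.36716 / (120 × 0.40048) = 0.02529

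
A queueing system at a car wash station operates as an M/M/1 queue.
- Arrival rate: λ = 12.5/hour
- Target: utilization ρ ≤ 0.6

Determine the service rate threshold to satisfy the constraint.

ρ = λ/μ, so μ = λ/ρ
μ ≥ 12.5/0.6 = 20.8333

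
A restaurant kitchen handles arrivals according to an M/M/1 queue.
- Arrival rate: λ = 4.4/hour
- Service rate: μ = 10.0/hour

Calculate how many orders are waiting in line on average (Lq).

ρ = λ/μ = 4.4/10.0 = 0.4400
For M/M/1: Lq = λ²/(μ(μ-λ))
Lq = 19.36/(10.0 × 5.60)
Lq = 0.3457 orders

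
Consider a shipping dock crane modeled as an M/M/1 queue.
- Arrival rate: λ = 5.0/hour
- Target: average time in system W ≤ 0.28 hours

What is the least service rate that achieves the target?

For M/M/1: W = 1/(μ-λ)
Need W ≤ 0.28, so 1/(μ-λ) ≤ 0.28
μ - λ ≥ 1/0.28 = 3.5714
μ ≥ 5.0 + 3.5714 = 8.5714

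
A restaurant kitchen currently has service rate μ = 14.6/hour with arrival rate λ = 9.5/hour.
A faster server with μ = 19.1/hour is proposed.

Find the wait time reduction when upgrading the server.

System 1: ρ₁ = 9.5/14.6 = 0.6507, W₁ = 1/(14.6-9.5) = 0.1961
System 2: ρ₂ = 9.5/19.1 = 0.4974, W₂ = 1/(19.1-9.5) = 0.1042
Improvement: (W₁-W₂)/W₁ = (0.1961-0.1042)/0.1961 = 46.88%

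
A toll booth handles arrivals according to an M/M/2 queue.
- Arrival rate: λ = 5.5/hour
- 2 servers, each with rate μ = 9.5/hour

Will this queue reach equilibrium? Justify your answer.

Stability requires ρ = λ/(cμ) < 1
ρ = 5.5/(2 × 9.5) = 5.5/19.00 = 0.2895
Since 0.2895 < 1, the system is STABLE.
The servers are busy 28.95% of the time.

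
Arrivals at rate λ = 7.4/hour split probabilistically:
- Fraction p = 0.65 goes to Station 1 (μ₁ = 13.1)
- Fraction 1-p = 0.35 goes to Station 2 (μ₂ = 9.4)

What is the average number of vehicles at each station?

Effective rates: λ₁ = 7.4×0.65 = 4.81, λ₂ = 7.4×0.35 = 2.59
Station 1: ρ₁ = 4.81/13.1 = 0.36718, L₁ = ρ₁/(1-ρ₁) = 0.36718/(1-0.36718) = 0.5802
Station 2: ρ₂ = 2.59/9.4 = 0.2755, L₂ = ρ₂/(1-ρ₂) = 0.2755/(1-0.2755) = 0.3803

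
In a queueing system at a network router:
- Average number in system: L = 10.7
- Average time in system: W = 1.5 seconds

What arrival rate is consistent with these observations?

Little's Law: L = λW, so λ = L/W
λ = 10.7/1.5 = 7.1333 packets/second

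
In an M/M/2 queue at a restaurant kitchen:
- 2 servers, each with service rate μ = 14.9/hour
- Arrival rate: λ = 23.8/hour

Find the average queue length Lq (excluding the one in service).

Traffic intensity: ρ = λ/(cμ) = 23.8/(2×14.9) = 0.7987
Since ρ = 0.7987 < 1, system is stable.
Offered load a = λ/μ = cρ = 23.8/14.9 = 1.5973
P₀ = [ Σₙ₌₀^1 aⁿ/n! + a^2/(2!(1-ρ)) ]⁻¹
Σ = a^0/0! + a^1/1! = 1.0000 + 1.5973 = 2.5973
a^2/(2!(1-ρ)) = 2.5514/(2 × 0.20134) = 6.3360
P₀ = 1/(2.5973 + 6.3360) = 0.1119
Lq = P₀·a^2·ρ / (2!(1-ρ)²) = 0.111940 × 2.55142 × 0.798658 / (2 × 0.0405387) = 2.8134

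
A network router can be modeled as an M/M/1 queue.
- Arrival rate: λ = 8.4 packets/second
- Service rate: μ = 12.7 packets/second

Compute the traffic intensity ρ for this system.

Server utilization: ρ = λ/μ
ρ = 8.4/12.7 = 0.6614
The server is busy 66.14% of the time.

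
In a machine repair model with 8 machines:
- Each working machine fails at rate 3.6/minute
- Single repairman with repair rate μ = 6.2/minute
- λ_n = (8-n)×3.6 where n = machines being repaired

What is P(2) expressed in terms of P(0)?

P(2)/P(0) = ∏_{i=0}^{2-1} λ_i/μ_{i+1}
= (8-0)×3.6/6.2 × (8-1)×3.6/6.2
= 18.8803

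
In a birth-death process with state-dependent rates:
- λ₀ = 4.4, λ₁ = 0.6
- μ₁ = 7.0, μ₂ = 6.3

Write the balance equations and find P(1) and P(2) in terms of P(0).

Balance equations:
State 0: λ₀P₀ = μ₁P₁ → P₁ = (λ₀/μ₁)P₀ = (4.4/7.0)P₀ = 0.6286P₀
State 1: P₂ = (λ₀λ₁)/(μ₁μ₂)P₀ = (4.4×0.6)/(7.0×6.3)P₀ = 0.05986P₀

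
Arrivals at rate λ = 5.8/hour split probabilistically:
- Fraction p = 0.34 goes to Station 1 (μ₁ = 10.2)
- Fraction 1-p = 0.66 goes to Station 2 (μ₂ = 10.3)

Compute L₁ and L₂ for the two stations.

Effective rates: λ₁ = 5.8×0.34 = 1.972, λ₂ = 5.8×0.66 = 3.828
Station 1: ρ₁ = 1.972/10.2 = 0.19333, L₁ = ρ₁/(1-ρ₁) = 0.19333/(1-0.19333) = 0.2397
Station 2: ρ₂ = 3.828/10.3 = 0.37165, L₂ = ρ₂/(1-ρ₂) = 0.37165/(1-0.37165) = 0.5915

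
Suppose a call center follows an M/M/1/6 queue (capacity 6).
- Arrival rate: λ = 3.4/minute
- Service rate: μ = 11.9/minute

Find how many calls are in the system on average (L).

ρ = λ/μ = 3.4/11.9 = 0.28571
P₀ = (1-ρ)/(1-ρ^(K+1)) = (1-0.28571)/(1-0.28571^7) = 0.7143/0.9998 = 0.7144
P_K = P₀×ρ^K = 0.7144 × 0.28571^6 = 0.7144 × 0.0005439 = 0.0003886
L = ρ[1 - (K+1)ρ^K + Kρ^(K+1)] / [(1-ρ)(1-ρ^(K+1))]
L = 0.28571 × (1 - 7×0.0005439 + 6×0.0001554) / ((1 - 0.28571) × (1 - 0.0001554)) = 0.3989 calls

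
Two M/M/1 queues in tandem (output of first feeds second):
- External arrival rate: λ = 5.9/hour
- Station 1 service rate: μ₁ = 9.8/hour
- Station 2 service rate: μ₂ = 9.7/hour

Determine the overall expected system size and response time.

By Jackson's theorem, each station behaves as independent M/M/1.
Station 1: ρ₁ = 5.9/9.8 = 0.6020, L₁ = ρ₁/(1-ρ₁) = λ/(μ₁-λ) = 5.9/3.90 = 1.51282
Station 2: ρ₂ = 5.9/9.7 = 0.6082, L₂ = ρ₂/(1-ρ₂) = λ/(μ₂-λ) = 5.9/3.80 = 1.55263
Total: L = L₁ + L₂ = 1.51282 + 1.55263 = 3.0655
W = L/λ = 3.0655/5.9 = 0.5196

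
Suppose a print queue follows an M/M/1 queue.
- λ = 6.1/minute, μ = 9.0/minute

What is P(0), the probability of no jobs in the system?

ρ = λ/μ = 6.1/9.0 = 0.6778
P(0) = 1 - ρ = 1 - 0.6778 = 0.3222
The server is idle 32.22% of the time.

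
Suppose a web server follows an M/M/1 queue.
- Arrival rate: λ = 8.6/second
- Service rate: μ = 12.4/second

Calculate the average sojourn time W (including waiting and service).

First, compute utilization: ρ = λ/μ = 8.6/12.4 = 0.6935
For M/M/1: W = 1/(μ-λ)
W = 1/(12.4-8.6) = 1/3.80
W = 0.2632 seconds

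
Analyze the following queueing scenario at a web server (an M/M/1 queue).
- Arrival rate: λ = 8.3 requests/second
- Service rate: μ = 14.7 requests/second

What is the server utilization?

Server utilization: ρ = λ/μ
ρ = 8.3/14.7 = 0.5646
The server is busy 56.46% of the time.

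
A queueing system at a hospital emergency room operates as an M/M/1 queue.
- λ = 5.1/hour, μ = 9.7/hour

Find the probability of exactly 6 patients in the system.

ρ = λ/μ = 5.1/9.7 = 0.5258
P(n) = (1-ρ)ρⁿ
P(6) = (1-0.5258) × 0.5258^6
P(6) = 0.4742 × 0.02113
P(6) = 0.01002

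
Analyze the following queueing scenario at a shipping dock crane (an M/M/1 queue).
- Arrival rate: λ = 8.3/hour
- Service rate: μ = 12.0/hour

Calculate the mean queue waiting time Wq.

First, compute utilization: ρ = λ/μ = 8.3/12.0 = 0.6917
For M/M/1: Wq = λ/(μ(μ-λ))
Wq = 8.3/(12.0 × (12.0-8.3))
Wq = 8.3/(12.0 × 3.70)
Wq = 0.1869 hours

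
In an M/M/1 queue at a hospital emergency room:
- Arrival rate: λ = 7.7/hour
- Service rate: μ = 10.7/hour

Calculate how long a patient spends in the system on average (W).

First, compute utilization: ρ = λ/μ = 7.7/10.7 = 0.7196
For M/M/1: W = 1/(μ-λ)
W = 1/(10.7-7.7) = 1/3.00
W = 0.3333 hours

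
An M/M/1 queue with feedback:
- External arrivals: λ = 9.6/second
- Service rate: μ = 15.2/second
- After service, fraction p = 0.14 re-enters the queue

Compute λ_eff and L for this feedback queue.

Effective arrival rate: λ_eff = λ/(1-p) = 9.6/(1-0.14) = 9.6/0.86 = 11.16279
ρ = λ_eff/μ = 11.16279/15.2 = 0.734394
L = ρ/(1-ρ) = 0.734394/(1-0.734394) = 2.7650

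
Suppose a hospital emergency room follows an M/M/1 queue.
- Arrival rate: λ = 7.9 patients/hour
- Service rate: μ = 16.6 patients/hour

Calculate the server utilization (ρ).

Server utilization: ρ = λ/μ
ρ = 7.9/16.6 = 0.4759
The server is busy 47.59% of the time.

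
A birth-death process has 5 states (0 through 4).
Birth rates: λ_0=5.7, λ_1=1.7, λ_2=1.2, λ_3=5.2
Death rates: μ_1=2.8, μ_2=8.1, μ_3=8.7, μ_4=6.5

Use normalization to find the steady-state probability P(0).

Ratios P(n)/P(0) = (λ₀···λₙ₋₁)/(μ₁···μₙ):
P(1)/P(0) = (5.7)/(2.8) = 2.0357
P(2)/P(0) = (5.7×1.7)/(2.8×8.1) = 0.4272
P(3)/P(0) = (5.7×1.7×1.2)/(2.8×8.1×8.7) = 0.05893
P(4)/P(0) = (5.7×1.7×1.2×5.2)/(2.8×8.1×8.7×6.5) = 0.04714

Normalization: ∑ P(n) = 1
P(0) × (1.0000 + 2.0357 + 0.4272 + 0.05893 + 0.04714) = 1
P(0) × 3.5690 = 1
P(0) = 1/3.5690 = 0.2802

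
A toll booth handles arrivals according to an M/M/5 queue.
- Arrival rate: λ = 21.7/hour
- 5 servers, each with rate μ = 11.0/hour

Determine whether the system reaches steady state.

Stability requires ρ = λ/(cμ) < 1
ρ = 21.7/(5 × 11.0) = 21.7/55.00 = 0.3945
Since 0.3945 < 1, the system is STABLE.
The servers are busy 39.45% of the time.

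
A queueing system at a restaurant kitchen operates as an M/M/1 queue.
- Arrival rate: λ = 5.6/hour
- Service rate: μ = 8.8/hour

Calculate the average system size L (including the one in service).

ρ = λ/μ = 5.6/8.8 = 0.6364
For M/M/1: L = λ/(μ-λ)
L = 5.6/(8.8-5.6) = 5.6/3.20
L = 1.7500 orders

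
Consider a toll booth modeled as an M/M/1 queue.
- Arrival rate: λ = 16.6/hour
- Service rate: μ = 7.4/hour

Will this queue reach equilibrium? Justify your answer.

Stability requires ρ = λ/(cμ) < 1
ρ = 16.6/(1 × 7.4) = 16.6/7.40 = 2.2432
Since 2.2432 ≥ 1, the system is UNSTABLE.
Queue grows without bound. Need μ > λ = 16.6.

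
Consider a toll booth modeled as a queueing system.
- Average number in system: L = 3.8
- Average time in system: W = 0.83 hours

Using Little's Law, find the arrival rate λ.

Little's Law: L = λW, so λ = L/W
λ = 3.8/0.83 = 4.5783 vehicles/hour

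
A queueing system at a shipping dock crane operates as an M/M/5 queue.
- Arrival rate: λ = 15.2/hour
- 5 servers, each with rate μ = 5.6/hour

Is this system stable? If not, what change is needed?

Stability requires ρ = λ/(cμ) < 1
ρ = 15.2/(5 × 5.6) = 15.2/28.00 = 0.5429
Since 0.5429 < 1, the system is STABLE.
The servers are busy 54.29% of the time.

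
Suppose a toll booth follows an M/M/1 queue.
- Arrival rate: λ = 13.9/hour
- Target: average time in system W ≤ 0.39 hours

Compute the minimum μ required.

For M/M/1: W = 1/(μ-λ)
Need W ≤ 0.39, so 1/(μ-λ) ≤ 0.39
μ - λ ≥ 1/0.39 = 2.5641
μ ≥ 13.9 + 2.5641 = 16.4641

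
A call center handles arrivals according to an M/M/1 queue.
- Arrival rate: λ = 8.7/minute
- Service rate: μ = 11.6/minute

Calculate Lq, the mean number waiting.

ρ = λ/μ = 8.7/11.6 = 0.7500
For M/M/1: Lq = λ²/(μ(μ-λ))
Lq = 75.69/(11.6 × 2.90)
Lq = 2.2500 calls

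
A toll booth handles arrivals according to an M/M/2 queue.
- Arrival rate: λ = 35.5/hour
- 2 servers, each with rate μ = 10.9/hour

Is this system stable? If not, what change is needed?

Stability requires ρ = λ/(cμ) < 1
ρ = 35.5/(2 × 10.9) = 35.5/21.80 = 1.6284
Since 1.6284 ≥ 1, the system is UNSTABLE.
Need c > λ/μ = 35.5/10.9 = 3.26.
Minimum servers needed: c = 4.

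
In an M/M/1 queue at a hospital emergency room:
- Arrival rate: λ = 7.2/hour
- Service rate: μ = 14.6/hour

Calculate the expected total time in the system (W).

First, compute utilization: ρ = λ/μ = 7.2/14.6 = 0.4932
For M/M/1: W = 1/(μ-λ)
W = 1/(14.6-7.2) = 1/7.40
W = 0.1351 hours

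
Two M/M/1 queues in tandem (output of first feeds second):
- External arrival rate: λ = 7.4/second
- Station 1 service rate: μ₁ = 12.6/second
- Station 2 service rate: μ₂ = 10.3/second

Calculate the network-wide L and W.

By Jackson's theorem, each station behaves as independent M/M/1.
Station 1: ρ₁ = 7.4/12.6 = 0.5873, L₁ = ρ₁/(1-ρ₁) = λ/(μ₁-λ) = 7.4/5.20 = 1.4231
Station 2: ρ₂ = 7.4/10.3 = 0.7184, L₂ = ρ₂/(1-ρ₂) = λ/(μ₂-λ) = 7.4/2.90 = 2.5517
Total: L = L₁ + L₂ = 1.4231 + 2.5517 = 3.9748
W = L/λ = 3.9748/7.4 = 0.5371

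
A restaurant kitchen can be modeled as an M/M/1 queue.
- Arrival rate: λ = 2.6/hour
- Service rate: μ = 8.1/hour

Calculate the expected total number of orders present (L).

ρ = λ/μ = 2.6/8.1 = 0.3210
For M/M/1: L = λ/(μ-λ)
L = 2.6/(8.1-2.6) = 2.6/5.50
L = 0.4727 orders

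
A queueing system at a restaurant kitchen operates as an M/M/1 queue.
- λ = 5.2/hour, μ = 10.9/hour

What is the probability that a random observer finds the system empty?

ρ = λ/μ = 5.2/10.9 = 0.4771
P(0) = 1 - ρ = 1 - 0.4771 = 0.5229
The server is idle 52.29% of the time.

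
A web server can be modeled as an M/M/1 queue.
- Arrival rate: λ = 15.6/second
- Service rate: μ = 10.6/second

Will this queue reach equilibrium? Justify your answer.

Stability requires ρ = λ/(cμ) < 1
ρ = 15.6/(1 × 10.6) = 15.6/10.60 = 1.4717
Since 1.4717 ≥ 1, the system is UNSTABLE.
Queue grows without bound. Need μ > λ = 15.6.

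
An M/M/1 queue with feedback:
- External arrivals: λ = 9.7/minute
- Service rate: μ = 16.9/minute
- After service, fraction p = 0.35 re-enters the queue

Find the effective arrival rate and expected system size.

Effective arrival rate: λ_eff = λ/(1-p) = 9.7/(1-0.35) = 9.7/0.65 = 14.92308
ρ = λ_eff/μ = 14.92308/16.9 = 0.883022
L = ρ/(1-ρ) = 0.883022/(1-0.883022) = 7.5486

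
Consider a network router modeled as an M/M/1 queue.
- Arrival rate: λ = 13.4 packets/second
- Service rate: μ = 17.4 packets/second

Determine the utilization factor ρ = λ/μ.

Server utilization: ρ = λ/μ
ρ = 13.4/17.4 = 0.7701
The server is busy 77.01% of the time.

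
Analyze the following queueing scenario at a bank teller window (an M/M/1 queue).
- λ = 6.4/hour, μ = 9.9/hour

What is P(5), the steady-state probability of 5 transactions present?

ρ = λ/μ = 6.4/9.9 = 0.6465
P(n) = (1-ρ)ρⁿ
P(5) = (1-0.6465) × 0.6465^5
P(5) = 0.35350 × 0.11294
P(5) = 0.03992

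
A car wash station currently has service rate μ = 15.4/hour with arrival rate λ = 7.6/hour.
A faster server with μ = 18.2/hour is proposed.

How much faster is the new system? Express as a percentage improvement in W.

System 1: ρ₁ = 7.6/15.4 = 0.4935, W₁ = 1/(15.4-7.6) = 0.12821
System 2: ρ₂ = 7.6/18.2 = 0.4176, W₂ = 1/(18.2-7.6) = 0.094340
Improvement: (W₁-W₂)/W₁ = (0.12821-0.094340)/0.12821 = 26.42%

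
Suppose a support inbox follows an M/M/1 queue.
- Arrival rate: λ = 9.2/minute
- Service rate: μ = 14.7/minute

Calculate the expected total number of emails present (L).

ρ = λ/μ = 9.2/14.7 = 0.6259
For M/M/1: L = λ/(μ-λ)
L = 9.2/(14.7-9.2) = 9.2/5.50
L = 1.6727 emails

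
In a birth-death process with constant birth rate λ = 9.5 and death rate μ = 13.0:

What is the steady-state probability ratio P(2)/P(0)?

For constant rates: P(n)/P(0) = (λ/μ)^n
P(2)/P(0) = (9.5/13.0)^2 = 0.73077^2 = 0.5340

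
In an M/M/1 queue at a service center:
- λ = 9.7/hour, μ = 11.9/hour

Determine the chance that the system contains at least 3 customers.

ρ = λ/μ = 9.7/11.9 = 0.81513
P(N ≥ n) = ρⁿ
P(N ≥ 3) = 0.81513^3
P(N ≥ 3) = 0.5416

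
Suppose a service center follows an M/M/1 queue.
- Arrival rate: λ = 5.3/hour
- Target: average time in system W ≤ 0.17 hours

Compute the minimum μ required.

For M/M/1: W = 1/(μ-λ)
Need W ≤ 0.17, so 1/(μ-λ) ≤ 0.17
μ - λ ≥ 1/0.17 = 5.8824
μ ≥ 5.3 + 5.8824 = 11.1824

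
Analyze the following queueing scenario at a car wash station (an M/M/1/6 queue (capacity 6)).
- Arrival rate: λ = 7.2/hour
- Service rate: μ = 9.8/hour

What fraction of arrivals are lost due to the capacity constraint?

ρ = λ/μ = 7.2/9.8 = 0.73469
P₀ = (1-ρ)/(1-ρ^(K+1)) = (1-0.73469)/(1-0.73469^7) = 0.26531/0.88446 = 0.3000
P_K = P₀×ρ^K = 0.29997 × 0.73469^6 = 0.29997 × 0.15726 = 0.04717
Blocking probability = 4.72%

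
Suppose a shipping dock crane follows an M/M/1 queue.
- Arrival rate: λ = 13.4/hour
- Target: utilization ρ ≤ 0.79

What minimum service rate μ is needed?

ρ = λ/μ, so μ = λ/ρ
μ ≥ 13.4/0.79 = 16.9620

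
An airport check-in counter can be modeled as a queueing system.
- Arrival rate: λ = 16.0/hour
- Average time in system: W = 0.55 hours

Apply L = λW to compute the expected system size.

Little's Law: L = λW
L = 16.0 × 0.55 = 8.8000 passengers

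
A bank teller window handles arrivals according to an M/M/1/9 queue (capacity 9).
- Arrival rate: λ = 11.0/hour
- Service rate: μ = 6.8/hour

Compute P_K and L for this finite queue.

ρ = λ/μ = 11.0/6.8 = 1.61765
P₀ = (1-ρ)/(1-ρ^(K+1)) = (1-1.61765)/(1-1.61765^10) = -0.61765/-121.7003 = 0.005075
P_K = P₀×ρ^K = 0.0050752 × 1.61765^9 = 0.0050752 × 75.8510 = 0.3850
Blocking probability P_9 = 0.3850 (38.50%)
L = ρ[1 - (K+1)ρ^K + Kρ^(K+1)] / [(1-ρ)(1-ρ^(K+1))]
L = 1.61765 × (1 - 10×75.8510 + 9×122.7003) / ((1 - 1.61765) × (1 - 122.7003)) = 7.4631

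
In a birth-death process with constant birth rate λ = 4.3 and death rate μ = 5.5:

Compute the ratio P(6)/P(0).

For constant rates: P(n)/P(0) = (λ/μ)^n
P(6)/P(0) = (4.3/5.5)^6 = 0.78182^6 = 0.2284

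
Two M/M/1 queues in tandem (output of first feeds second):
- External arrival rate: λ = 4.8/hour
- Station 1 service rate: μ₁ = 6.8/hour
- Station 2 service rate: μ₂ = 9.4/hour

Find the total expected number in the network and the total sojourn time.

By Jackson's theorem, each station behaves as independent M/M/1.
Station 1: ρ₁ = 4.8/6.8 = 0.7059, L₁ = ρ₁/(1-ρ₁) = λ/(μ₁-λ) = 4.8/2.00 = 2.4000
Station 2: ρ₂ = 4.8/9.4 = 0.5106, L₂ = ρ₂/(1-ρ₂) = λ/(μ₂-λ) = 4.8/4.60 = 1.0435
Total: L = L₁ + L₂ = 2.4000 + 1.0435 = 3.4435
W = L/λ = 3.4435/4.8 = 0.7174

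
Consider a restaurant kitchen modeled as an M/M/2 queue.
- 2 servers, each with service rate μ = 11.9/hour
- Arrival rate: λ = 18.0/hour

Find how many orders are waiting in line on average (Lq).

Traffic intensity: ρ = λ/(cμ) = 18.0/(2×11.9) = 0.7563
Since ρ = 0.7563 < 1, system is stable.
Offered load a = λ/μ = cρ = 18.0/11.9 = 1.5126
P₀ = [ Σₙ₌₀^1 aⁿ/n! + a^2/(2!(1-ρ)) ]⁻¹
Σ = a^0/0! + a^1/1! = 1.0000 + 1.5126 = 2.5126
a^2/(2!(1-ρ)) = 2.2880/(2 × 0.2437) = 4.6943
P₀ = 1/(2.5126 + 4.6943) = 0.1388
Lq = P₀·a^2·ρ / (2!(1-ρ)²) = 0.138756 × 2.28797 × 0.756303 / (2 × 0.0593885) = 2.0215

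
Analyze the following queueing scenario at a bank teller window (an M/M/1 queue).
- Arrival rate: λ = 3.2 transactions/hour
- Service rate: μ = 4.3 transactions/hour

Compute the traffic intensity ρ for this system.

Server utilization: ρ = λ/μ
ρ = 3.2/4.3 = 0.7442
The server is busy 74.42% of the time.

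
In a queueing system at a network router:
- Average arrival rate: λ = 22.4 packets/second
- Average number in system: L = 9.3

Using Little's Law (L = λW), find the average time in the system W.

Little's Law: L = λW, so W = L/λ
W = 9.3/22.4 = 0.4152 seconds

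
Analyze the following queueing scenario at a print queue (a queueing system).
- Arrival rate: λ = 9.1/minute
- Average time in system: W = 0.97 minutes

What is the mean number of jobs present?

Little's Law: L = λW
L = 9.1 × 0.97 = 8.8270 jobs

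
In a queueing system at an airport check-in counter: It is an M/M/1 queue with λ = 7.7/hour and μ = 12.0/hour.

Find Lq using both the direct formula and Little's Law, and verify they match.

Method 1 (direct): Lq = λ²/(μ(μ-λ)) = 59.29/(12.0 × 4.30) = 1.1490

Method 2 (Little's Law):
W = 1/(μ-λ) = 1/4.30 = 0.232558
Wq = W - 1/μ = 0.232558 - 0.0833333 = 0.14922
Lq = λWq = 7.7 × 0.14922 = 1.1490 ✔ (matches Method 1)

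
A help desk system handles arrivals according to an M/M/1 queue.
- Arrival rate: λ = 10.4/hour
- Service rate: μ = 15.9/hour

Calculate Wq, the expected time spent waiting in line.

First, compute utilization: ρ = λ/μ = 10.4/15.9 = 0.6541
For M/M/1: Wq = λ/(μ(μ-λ))
Wq = 10.4/(15.9 × (15.9-10.4))
Wq = 10.4/(15.9 × 5.50)
Wq = 0.1189 hours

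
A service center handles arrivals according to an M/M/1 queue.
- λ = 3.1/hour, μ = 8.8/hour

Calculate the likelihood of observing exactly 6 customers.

ρ = λ/μ = 3.1/8.8 = 0.3523
P(n) = (1-ρ)ρⁿ
P(6) = (1-0.3523) × 0.3523^6
P(6) = 0.6477 × 0.001912
P(6) = 0.001238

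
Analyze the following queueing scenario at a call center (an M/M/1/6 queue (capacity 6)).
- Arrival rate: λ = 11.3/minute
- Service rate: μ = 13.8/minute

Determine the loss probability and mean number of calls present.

ρ = λ/μ = 11.3/13.8 = 0.81884
P₀ = (1-ρ)/(1-ρ^(K+1)) = (1-0.81884)/(1-0.81884^7) = 0.18116/0.75317 = 0.2405
P_K = P₀×ρ^K = 0.240529 × 0.81884^6 = 0.240529 × 0.301435 = 0.07250
Blocking probability P_6 = 0.07250 (7.25%)
L = ρ[1 - (K+1)ρ^K + Kρ^(K+1)] / [(1-ρ)(1-ρ^(K+1))]
L = 0.81884 × (1 - 7×0.301435 + 6×0.246827) / ((1 - 0.81884) × (1 - 0.246827)) = 2.2260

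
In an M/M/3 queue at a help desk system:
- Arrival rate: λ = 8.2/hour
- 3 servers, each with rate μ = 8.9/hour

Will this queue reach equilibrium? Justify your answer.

Stability requires ρ = λ/(cμ) < 1
ρ = 8.2/(3 × 8.9) = 8.2/26.70 = 0.3071
Since 0.3071 < 1, the system is STABLE.
The servers are busy 30.71% of the time.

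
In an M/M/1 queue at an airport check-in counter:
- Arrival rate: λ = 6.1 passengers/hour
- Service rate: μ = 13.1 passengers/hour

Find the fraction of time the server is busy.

Server utilization: ρ = λ/μ
ρ = 6.1/13.1 = 0.4656
The server is busy 46.56% of the time.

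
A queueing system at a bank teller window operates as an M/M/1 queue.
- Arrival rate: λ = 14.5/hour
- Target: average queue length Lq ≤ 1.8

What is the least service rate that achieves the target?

For M/M/1: Lq = λ²/(μ(μ-λ))
Need Lq ≤ 1.8, i.e. μ(μ-λ) ≥ λ²/1.8
μ² - 14.5μ - 210.25/1.8 ≥ 0  →  μ² - 14.5μ - 116.805556 ≥ 0
Quadratic formula (positive root): μ = [λ + √(λ² + 4×116.805556)]/2
Discriminant: 210.25 + 4×116.805556 = 677.47222, √677.47222 = 26.028297
μ ≥ (14.5 + 26.028297)/2 = 20.2641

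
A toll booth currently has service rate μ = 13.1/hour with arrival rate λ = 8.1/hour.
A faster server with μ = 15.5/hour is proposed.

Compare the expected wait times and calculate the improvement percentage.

System 1: ρ₁ = 8.1/13.1 = 0.6183, W₁ = 1/(13.1-8.1) = 0.20000
System 2: ρ₂ = 8.1/15.5 = 0.5226, W₂ = 1/(15.5-8.1) = 0.13514
Improvement: (W₁-W₂)/W₁ = (0.20000-0.13514)/0.20000 = 32.43%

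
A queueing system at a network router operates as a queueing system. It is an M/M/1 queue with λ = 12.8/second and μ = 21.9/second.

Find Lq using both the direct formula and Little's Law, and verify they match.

Method 1 (direct): Lq = λ²/(μ(μ-λ)) = 163.84/(21.9 × 9.10) = 0.8221

Method 2 (Little's Law):
W = 1/(μ-λ) = 1/9.10 = 0.10989
Wq = W - 1/μ = 0.10989 - 0.045662 = 0.06423
Lq = λWq = 12.8 × 0.06423 = 0.8221 ✔ (matches Method 1)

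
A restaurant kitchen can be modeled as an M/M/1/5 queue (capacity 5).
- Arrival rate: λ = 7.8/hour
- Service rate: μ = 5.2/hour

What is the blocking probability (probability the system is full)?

ρ = λ/μ = 7.8/5.2 = 1.5000
P₀ = (1-ρ)/(1-ρ^(K+1)) = (1-1.5000)/(1-1.5000^6) = -0.5000/-10.3906 = 0.04812
P_K = P₀×ρ^K = 0.04812 × 1.5000^5 = 0.04812 × 7.5938 = 0.3654
Blocking probability = 36.54%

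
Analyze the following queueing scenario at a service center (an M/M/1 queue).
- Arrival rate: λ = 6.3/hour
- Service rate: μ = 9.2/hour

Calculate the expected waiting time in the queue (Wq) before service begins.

First, compute utilization: ρ = λ/μ = 6.3/9.2 = 0.6848
For M/M/1: Wq = λ/(μ(μ-λ))
Wq = 6.3/(9.2 × (9.2-6.3))
Wq = 6.3/(9.2 × 2.90)
Wq = 0.2361 hours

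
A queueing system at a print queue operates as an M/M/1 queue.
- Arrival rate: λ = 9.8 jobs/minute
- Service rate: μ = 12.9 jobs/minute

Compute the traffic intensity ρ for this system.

Server utilization: ρ = λ/μ
ρ = 9.8/12.9 = 0.7597
The server is busy 75.97% of the time.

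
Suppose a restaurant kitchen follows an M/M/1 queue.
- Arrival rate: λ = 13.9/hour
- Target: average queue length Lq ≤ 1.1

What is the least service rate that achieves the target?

For M/M/1: Lq = λ²/(μ(μ-λ))
Need Lq ≤ 1.1, i.e. μ(μ-λ) ≥ λ²/1.1
μ² - 13.9μ - 193.21/1.1 ≥ 0  →  μ² - 13.9μ - 175.64545 ≥ 0
Quadratic formula (positive root): μ = [λ + √(λ² + 4×175.64545)]/2
Discriminant: 193.21 + 4×175.64545 = 895.7918, √895.7918 = 29.9298
μ ≥ (13.9 + 29.9298)/2 = 21.9149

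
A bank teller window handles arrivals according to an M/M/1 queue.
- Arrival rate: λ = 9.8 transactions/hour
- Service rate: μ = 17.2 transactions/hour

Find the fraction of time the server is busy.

Server utilization: ρ = λ/μ
ρ = 9.8/17.2 = 0.5698
The server is busy 56.98% of the time.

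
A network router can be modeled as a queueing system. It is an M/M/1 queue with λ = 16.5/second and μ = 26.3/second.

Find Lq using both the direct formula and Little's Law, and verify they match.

Method 1 (direct): Lq = λ²/(μ(μ-λ)) = 272.25/(26.3 × 9.80) = 1.0563

Method 2 (Little's Law):
W = 1/(μ-λ) = 1/9.80 = 0.10204
Wq = W - 1/μ = 0.10204 - 0.038023 = 0.06402
Lq = λWq = 16.5 × 0.06402 = 1.0563 ✔ (matches Method 1)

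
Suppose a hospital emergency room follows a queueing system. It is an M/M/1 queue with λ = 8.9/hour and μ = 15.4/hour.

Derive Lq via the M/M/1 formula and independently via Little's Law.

Method 1 (direct): Lq = λ²/(μ(μ-λ)) = 79.21/(15.4 × 6.50) = 0.7913

Method 2 (Little's Law):
W = 1/(μ-λ) = 1/6.50 = 0.15385
Wq = W - 1/μ = 0.15385 - 0.064935 = 0.08891
Lq = λWq = 8.9 × 0.08891 = 0.7913 ✔ (matches Method 1)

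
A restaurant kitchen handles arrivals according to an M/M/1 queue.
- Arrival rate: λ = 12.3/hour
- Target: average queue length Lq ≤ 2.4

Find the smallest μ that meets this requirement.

For M/M/1: Lq = λ²/(μ(μ-λ))
Need Lq ≤ 2.4, i.e. μ(μ-λ) ≥ λ²/2.4
μ² - 12.3μ - 151.29/2.4 ≥ 0  →  μ² - 12.3μ - 63.0375 ≥ 0
Quadratic formula (positive root): μ = [λ + √(λ² + 4×63.0375)]/2
Discriminant: 151.29 + 4×63.0375 = 403.4400, √403.4400 = 20.0858
μ ≥ (12.3 + 20.0858)/2 = 16.1929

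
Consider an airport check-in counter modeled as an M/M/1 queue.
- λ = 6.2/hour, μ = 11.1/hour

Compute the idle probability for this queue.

ρ = λ/μ = 6.2/11.1 = 0.5586
P(0) = 1 - ρ = 1 - 0.5586 = 0.4414
The server is idle 44.14% of the time.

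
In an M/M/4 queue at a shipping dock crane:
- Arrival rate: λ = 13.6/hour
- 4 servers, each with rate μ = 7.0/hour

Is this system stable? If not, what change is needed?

Stability requires ρ = λ/(cμ) < 1
ρ = 13.6/(4 × 7.0) = 13.6/28.00 = 0.4857
Since 0.4857 < 1, the system is STABLE.
The servers are busy 48.57% of the time.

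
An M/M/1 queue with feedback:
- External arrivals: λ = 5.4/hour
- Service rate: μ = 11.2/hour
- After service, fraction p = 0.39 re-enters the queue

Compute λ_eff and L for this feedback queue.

Effective arrival rate: λ_eff = λ/(1-p) = 5.4/(1-0.39) = 5.4/0.61 = 8.85246
ρ = λ_eff/μ = 8.85246/11.2 = 0.790398
L = ρ/(1-ρ) = 0.790398/(1-0.790398) = 3.7709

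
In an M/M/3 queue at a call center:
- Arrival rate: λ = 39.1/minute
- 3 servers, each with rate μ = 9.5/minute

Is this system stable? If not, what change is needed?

Stability requires ρ = λ/(cμ) < 1
ρ = 39.1/(3 × 9.5) = 39.1/28.50 = 1.3719
Since 1.3719 ≥ 1, the system is UNSTABLE.
Need c > λ/μ = 39.1/9.5 = 4.12.
Minimum servers needed: c = 5.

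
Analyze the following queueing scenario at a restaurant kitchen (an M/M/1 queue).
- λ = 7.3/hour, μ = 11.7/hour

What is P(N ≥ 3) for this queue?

ρ = λ/μ = 7.3/11.7 = 0.6239
P(N ≥ n) = ρⁿ
P(N ≥ 3) = 0.6239^3
P(N ≥ 3) = 0.2429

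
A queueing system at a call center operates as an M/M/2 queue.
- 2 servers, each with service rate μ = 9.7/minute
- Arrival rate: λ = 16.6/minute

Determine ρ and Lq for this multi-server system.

Traffic intensity: ρ = λ/(cμ) = 16.6/(2×9.7) = 0.8557
Since ρ = 0.8557 < 1, system is stable.
Offered load a = λ/μ = cρ = 16.6/9.7 = 1.7113
P₀ = [ Σₙ₌₀^1 aⁿ/n! + a^2/(2!(1-ρ)) ]⁻¹
Σ = a^0/0! + a^1/1! = 1.0000 + 1.7113 = 2.7113
a^2/(2!(1-ρ)) = 2.9287/(2 × 0.14433) = 10.1458
P₀ = 1/(2.7113 + 10.1458) = 0.07778
Lq = P₀·a^2·ρ / (2!(1-ρ)²) = 0.07777778 × 2.928685 × 0.8556701 / (2 × 0.02083112) = 4.6783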